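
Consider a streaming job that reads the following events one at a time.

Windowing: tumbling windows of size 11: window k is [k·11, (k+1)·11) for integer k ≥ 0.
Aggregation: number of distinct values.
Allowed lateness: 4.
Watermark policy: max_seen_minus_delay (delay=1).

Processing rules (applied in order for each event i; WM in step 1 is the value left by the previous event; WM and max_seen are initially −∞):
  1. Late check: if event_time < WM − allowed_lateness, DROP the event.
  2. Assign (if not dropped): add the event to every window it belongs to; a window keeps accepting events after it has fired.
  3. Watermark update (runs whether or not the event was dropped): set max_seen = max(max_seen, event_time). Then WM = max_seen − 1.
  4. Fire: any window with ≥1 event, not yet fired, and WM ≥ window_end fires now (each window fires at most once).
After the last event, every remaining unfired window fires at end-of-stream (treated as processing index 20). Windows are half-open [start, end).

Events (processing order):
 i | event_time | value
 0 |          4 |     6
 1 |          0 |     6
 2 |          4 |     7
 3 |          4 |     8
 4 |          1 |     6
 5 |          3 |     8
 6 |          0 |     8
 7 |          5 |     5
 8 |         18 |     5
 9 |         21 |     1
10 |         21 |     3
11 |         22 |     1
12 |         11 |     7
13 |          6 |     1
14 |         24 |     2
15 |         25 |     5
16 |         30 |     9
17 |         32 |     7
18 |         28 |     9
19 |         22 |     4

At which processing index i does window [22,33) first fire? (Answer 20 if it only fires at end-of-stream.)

20

i=0 t=4 v=6: → [0,11); WM=3
i=1 t=0 v=6: → [0,11); WM=3
i=2 t=4 v=7: → [0,11); WM=3
i=3 t=4 v=8: → [0,11); WM=3
i=4 t=1 v=6: → [0,11); WM=3
i=5 t=3 v=8: → [0,11); WM=3
i=6 t=0 v=8: → [0,11); WM=3
i=7 t=5 v=5: → [0,11); WM=4
i=8 t=18 v=5: → [11,22); WM=17; [0,11) fires=4
i=9 t=21 v=1: → [11,22); WM=20
i=10 t=21 v=3: → [11,22); WM=20
i=11 t=22 v=1: → [22,33); WM=21
i=12 t=11 v=7: DROP (t<21-4); WM=21
i=13 t=6 v=1: DROP (t<21-4); WM=21
i=14 t=24 v=2: → [22,33); WM=23; [11,22) fires=3
i=15 t=25 v=5: → [22,33); WM=24
i=16 t=30 v=9: → [22,33); WM=29
i=17 t=32 v=7: → [22,33); WM=31
i=18 t=28 v=9: → [22,33); WM=31
i=19 t=22 v=4: DROP (t<31-4); WM=31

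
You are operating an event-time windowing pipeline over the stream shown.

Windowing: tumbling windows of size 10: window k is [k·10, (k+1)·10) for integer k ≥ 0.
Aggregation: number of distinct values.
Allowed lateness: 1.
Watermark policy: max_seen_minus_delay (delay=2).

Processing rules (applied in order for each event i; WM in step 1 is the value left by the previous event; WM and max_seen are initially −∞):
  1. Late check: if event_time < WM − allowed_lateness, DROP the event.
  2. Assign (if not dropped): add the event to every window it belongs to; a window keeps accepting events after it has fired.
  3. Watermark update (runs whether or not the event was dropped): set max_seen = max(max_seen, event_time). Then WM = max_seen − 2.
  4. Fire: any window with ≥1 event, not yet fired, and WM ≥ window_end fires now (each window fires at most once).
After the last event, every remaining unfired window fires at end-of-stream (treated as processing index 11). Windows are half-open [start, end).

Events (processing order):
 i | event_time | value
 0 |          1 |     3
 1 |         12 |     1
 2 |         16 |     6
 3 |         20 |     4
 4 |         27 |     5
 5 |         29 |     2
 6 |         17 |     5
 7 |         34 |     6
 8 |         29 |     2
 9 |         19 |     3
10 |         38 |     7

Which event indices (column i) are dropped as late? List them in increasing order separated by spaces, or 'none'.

6 8 9

i=0 t=1 v=3: → [0,10); WM=-1
i=1 t=12 v=1: → [10,20); WM=10; [0,10) fires=1
i=2 t=16 v=6: → [10,20); WM=14
i=3 t=20 v=4: → [20,30); WM=18
i=4 t=27 v=5: → [20,30); WM=25; [10,20) fires=2
i=5 t=29 v=2: → [20,30); WM=27
i=6 t=17 v=5: DROP (t<27-1); WM=27
i=7 t=34 v=6: → [30,40); WM=32; [20,30) fires=3
i=8 t=29 v=2: DROP (t<32-1); WM=32
i=9 t=19 v=3: DROP (t<32-1); WM=32
i=10 t=38 v=7: → [30,40); WM=36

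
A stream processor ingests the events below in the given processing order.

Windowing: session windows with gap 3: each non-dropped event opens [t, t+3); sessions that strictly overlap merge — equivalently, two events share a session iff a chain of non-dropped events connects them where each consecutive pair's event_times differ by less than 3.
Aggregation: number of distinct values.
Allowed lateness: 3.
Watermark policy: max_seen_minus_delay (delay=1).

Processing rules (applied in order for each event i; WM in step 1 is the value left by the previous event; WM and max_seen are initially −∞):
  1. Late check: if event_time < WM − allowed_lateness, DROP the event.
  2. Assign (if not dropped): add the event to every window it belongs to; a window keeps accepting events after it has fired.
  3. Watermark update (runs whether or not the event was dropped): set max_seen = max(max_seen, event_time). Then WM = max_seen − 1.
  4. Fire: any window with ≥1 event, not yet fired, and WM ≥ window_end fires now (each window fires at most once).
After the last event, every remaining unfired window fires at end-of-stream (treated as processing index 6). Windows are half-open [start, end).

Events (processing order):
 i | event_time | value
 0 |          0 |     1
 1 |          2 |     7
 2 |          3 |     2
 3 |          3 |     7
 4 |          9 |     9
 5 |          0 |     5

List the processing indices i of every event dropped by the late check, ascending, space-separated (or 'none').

5

i=0 t=0 v=1: → [0,3); WM=-1
i=1 t=2 v=7: → [0,5); WM=1
i=2 t=3 v=2: → [0,6); WM=2
i=3 t=3 v=7: → [0,6); WM=2
i=4 t=9 v=9: → [9,12); WM=8
i=5 t=0 v=5: DROP (t<8-3); WM=8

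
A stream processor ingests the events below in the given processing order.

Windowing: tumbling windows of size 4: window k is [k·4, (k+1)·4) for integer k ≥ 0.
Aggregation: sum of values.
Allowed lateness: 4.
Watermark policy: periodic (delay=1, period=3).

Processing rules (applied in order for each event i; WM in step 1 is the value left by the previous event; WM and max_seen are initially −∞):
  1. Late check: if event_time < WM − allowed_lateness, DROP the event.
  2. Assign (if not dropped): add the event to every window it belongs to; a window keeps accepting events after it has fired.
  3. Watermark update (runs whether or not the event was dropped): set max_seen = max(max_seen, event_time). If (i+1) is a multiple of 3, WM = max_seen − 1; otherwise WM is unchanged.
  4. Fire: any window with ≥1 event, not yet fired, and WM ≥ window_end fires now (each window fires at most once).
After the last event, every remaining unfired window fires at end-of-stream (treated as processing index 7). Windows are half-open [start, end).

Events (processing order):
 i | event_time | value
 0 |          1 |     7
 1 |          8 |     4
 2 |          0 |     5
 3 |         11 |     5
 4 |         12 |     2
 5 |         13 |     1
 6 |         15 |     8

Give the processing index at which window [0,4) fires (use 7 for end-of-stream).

2

i=0 t=1 v=7: → [0,4); WM=−∞
i=1 t=8 v=4: → [8,12); WM=−∞
i=2 t=0 v=5: → [0,4); WM=7; [0,4) fires=12
i=3 t=11 v=5: → [8,12); WM=7
i=4 t=12 v=2: → [12,16); WM=7
i=5 t=13 v=1: → [12,16); WM=12; [8,12) fires=9
i=6 t=15 v=8: → [12,16); WM=12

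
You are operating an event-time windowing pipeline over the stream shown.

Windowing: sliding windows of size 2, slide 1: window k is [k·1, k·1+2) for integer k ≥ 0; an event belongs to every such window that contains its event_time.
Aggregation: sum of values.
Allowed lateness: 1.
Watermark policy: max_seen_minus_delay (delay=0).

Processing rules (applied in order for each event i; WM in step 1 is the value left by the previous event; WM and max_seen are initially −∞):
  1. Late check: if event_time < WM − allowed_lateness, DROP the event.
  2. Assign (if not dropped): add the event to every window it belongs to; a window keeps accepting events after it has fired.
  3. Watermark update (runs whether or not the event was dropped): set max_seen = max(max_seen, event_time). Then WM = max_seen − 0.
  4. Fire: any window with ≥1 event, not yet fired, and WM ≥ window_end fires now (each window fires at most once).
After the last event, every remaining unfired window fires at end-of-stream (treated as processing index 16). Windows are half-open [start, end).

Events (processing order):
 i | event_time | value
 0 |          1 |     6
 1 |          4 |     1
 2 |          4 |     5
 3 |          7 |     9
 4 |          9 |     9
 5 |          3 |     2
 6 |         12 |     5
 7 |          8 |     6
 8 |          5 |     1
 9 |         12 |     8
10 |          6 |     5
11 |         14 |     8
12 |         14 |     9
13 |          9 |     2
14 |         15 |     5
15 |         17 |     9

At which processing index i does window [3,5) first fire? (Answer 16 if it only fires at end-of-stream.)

i=0 t=1 v=6: → [1,3),[0,2); WM=1
i=1 t=4 v=1: → [4,6),[3,5); WM=4; [0,2) fires=6 [1,3) fires=6
i=2 t=4 v=5: → [4,6),[3,5); WM=4
i=3 t=7 v=9: → [7,9),[6,8); WM=7; [3,5) fires=6 [4,6) fires=6
i=4 t=9 v=9: → [9,11),[8,10); WM=9; [6,8) fires=9 [7,9) fires=9
i=5 t=3 v=2: DROP (t<9-1); WM=9
i=6 t=12 v=5: → [12,14),[11,13); WM=12; [8,10) fires=9 [9,11) fires=9
i=7 t=8 v=6: DROP (t<12-1); WM=12
i=8 t=5 v=1: DROP (t<12-1); WM=12
i=9 t=12 v=8: → [12,14),[11,13); WM=12
i=10 t=6 v=5: DROP (t<12-1); WM=12
i=11 t=14 v=8: → [14,16),[13,15); WM=14; [11,13) fires=13 [12,14) fires=13
i=12 t=14 v=9: → [14,16),[13,15); WM=14
i=13 t=9 v=2: DROP (t<14-1); WM=14
i=14 t=15 v=5: → [15,17),[14,16); WM=15; [13,15) fires=17
i=15 t=17 v=9: → [17,19),[16,18); WM=17; [14,16) fires=22 [15,17) fires=5

3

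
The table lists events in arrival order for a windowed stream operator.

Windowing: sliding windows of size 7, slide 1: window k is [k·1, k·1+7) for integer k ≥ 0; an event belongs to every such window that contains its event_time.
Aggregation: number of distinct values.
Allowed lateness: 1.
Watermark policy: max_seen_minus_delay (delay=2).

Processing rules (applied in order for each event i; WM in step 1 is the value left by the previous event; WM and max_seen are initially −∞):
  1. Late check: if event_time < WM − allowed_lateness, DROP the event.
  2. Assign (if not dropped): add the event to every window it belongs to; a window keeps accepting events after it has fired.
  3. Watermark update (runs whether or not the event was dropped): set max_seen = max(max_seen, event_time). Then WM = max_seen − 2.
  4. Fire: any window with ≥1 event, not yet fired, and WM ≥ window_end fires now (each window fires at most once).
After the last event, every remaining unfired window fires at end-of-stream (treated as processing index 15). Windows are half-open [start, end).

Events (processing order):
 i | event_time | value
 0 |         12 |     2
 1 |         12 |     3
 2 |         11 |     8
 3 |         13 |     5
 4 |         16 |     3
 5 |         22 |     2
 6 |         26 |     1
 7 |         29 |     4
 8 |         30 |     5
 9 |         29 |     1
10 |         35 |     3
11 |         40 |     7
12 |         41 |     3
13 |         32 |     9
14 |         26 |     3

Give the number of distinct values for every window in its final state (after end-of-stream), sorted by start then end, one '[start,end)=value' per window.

i=0 t=12 v=2: → [12,19),[11,18),[10,17),[9,16),[8,15),[7,14),[6,13); WM=10
i=1 t=12 v=3: → [12,19),[11,18),[10,17),[9,16),[8,15),[7,14),[6,13); WM=10
i=2 t=11 v=8: → [11,18),[10,17),[9,16),[8,15),[7,14),[6,13),[5,12); WM=10
i=3 t=13 v=5: → [13,20),[12,19),[11,18),[10,17),[9,16),[8,15),[7,14); WM=11
i=4 t=16 v=3: → [16,23),[15,22),[14,21),[13,20),[12,19),[11,18),[10,17); WM=14; [5,12) fires=1 [6,13) fires=3 [7,14) fires=4
i=5 t=22 v=2: → [22,29),[21,28),[20,27),[19,26),[18,25),[17,24),[16,23); WM=20; [8,15) fires=4 [9,16) fires=4 [10,17) fires=4 [11,18) fires=4 [12,19) fires=3 [13,20) fires=2
i=6 t=26 v=1: → [26,33),[25,32),[24,31),[23,30),[22,29),[21,28),[20,27); WM=24; [14,21) fires=1 [15,22) fires=1 [16,23) fires=2 [17,24) fires=1
i=7 t=29 v=4: → [29,36),[28,35),[27,34),[26,33),[25,32),[24,31),[23,30); WM=27; [18,25) fires=1 [19,26) fires=1 [20,27) fires=2
i=8 t=30 v=5: → [30,37),[29,36),[28,35),[27,34),[26,33),[25,32),[24,31); WM=28; [21,28) fires=2
i=9 t=29 v=1: → [29,36),[28,35),[27,34),[26,33),[25,32),[24,31),[23,30); WM=28
i=10 t=35 v=3: → [35,42),[34,41),[33,40),[32,39),[31,38),[30,37),[29,36); WM=33; [22,29) fires=2 [23,30) fires=2 [24,31) fires=3 [25,32) fires=3 [26,33) fires=3
i=11 t=40 v=7: → [40,47),[39,46),[38,45),[37,44),[36,43),[35,42),[34,41); WM=38; [27,34) fires=3 [28,35) fires=3 [29,36) fires=4 [30,37) fires=2 [31,38) fires=1
i=12 t=41 v=3: → [41,48),[40,47),[39,46),[38,45),[37,44),[36,43),[35,42); WM=39; [32,39) fires=1
i=13 t=32 v=9: DROP (t<39-1); WM=39
i=14 t=26 v=3: DROP (t<39-1); WM=39

[5,12)=1 [6,13)=3 [7,14)=4 [8,15)=4 [9,16)=4 [10,17)=4 [11,18)=4 [12,19)=3 [13,20)=2 [14,21)=1 [15,22)=1 [16,23)=2 [17,24)=1 [18,25)=1 [19,26)=1 [20,27)=2 [21,28)=2 [22,29)=2 [23,30)=2 [24,31)=3 [25,32)=3 [26,33)=3 [27,34)=3 [28,35)=3 [29,36)=4 [30,37)=2 [31,38)=1 [32,39)=1 [33,40)=1 [34,41)=2 [35,42)=2 [36,43)=2 [37,44)=2 [38,45)=2 [39,46)=2 [40,47)=2 [41,48)=1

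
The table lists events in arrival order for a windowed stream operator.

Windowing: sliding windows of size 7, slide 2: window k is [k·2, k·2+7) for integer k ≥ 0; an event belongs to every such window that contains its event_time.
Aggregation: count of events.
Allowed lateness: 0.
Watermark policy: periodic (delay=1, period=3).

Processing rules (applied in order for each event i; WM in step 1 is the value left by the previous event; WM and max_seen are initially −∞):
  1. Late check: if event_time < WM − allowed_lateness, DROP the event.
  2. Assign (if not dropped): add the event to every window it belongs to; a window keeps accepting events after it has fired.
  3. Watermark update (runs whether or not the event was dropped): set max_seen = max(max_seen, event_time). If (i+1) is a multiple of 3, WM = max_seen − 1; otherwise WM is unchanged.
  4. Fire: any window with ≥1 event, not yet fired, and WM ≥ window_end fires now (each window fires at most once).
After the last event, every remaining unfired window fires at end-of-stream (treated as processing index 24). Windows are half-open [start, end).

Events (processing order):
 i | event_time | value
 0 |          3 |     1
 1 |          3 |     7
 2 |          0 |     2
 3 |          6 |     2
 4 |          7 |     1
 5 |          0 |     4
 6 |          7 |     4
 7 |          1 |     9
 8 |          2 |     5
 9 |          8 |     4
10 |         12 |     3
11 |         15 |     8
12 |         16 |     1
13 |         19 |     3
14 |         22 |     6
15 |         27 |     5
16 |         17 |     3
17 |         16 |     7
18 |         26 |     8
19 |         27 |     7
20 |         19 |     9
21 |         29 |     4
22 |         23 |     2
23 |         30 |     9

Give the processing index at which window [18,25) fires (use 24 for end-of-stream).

17

i=0 t=3 v=1: → [2,9),[0,7); WM=−∞
i=1 t=3 v=7: → [2,9),[0,7); WM=−∞
i=2 t=0 v=2: → [0,7); WM=2
i=3 t=6 v=2: → [6,13),[4,11),[2,9),[0,7); WM=2
i=4 t=7 v=1: → [6,13),[4,11),[2,9); WM=2
i=5 t=0 v=4: DROP (t<2-0); WM=6
i=6 t=7 v=4: → [6,13),[4,11),[2,9); WM=6
i=7 t=1 v=9: DROP (t<6-0); WM=6
i=8 t=2 v=5: DROP (t<6-0); WM=6
i=9 t=8 v=4: → [8,15),[6,13),[4,11),[2,9); WM=6
i=10 t=12 v=3: → [12,19),[10,17),[8,15),[6,13); WM=6
i=11 t=15 v=8: → [14,21),[12,19),[10,17); WM=14; [0,7) fires=4 [2,9) fires=6 [4,11) fires=4 [6,13) fires=5
i=12 t=16 v=1: → [16,23),[14,21),[12,19),[10,17); WM=14
i=13 t=19 v=3: → [18,25),[16,23),[14,21); WM=14
i=14 t=22 v=6: → [22,29),[20,27),[18,25),[16,23); WM=21; [8,15) fires=2 [10,17) fires=3 [12,19) fires=3 [14,21) fires=3
i=15 t=27 v=5: → [26,33),[24,31),[22,29); WM=21
i=16 t=17 v=3: DROP (t<21-0); WM=21
i=17 t=16 v=7: DROP (t<21-0); WM=26; [16,23) fires=3 [18,25) fires=2
i=18 t=26 v=8: → [26,33),[24,31),[22,29),[20,27); WM=26
i=19 t=27 v=7: → [26,33),[24,31),[22,29); WM=26
i=20 t=19 v=9: DROP (t<26-0); WM=26
i=21 t=29 v=4: → [28,35),[26,33),[24,31); WM=26
i=22 t=23 v=2: DROP (t<26-0); WM=26
i=23 t=30 v=9: → [30,37),[28,35),[26,33),[24,31); WM=29; [20,27) fires=2 [22,29) fires=4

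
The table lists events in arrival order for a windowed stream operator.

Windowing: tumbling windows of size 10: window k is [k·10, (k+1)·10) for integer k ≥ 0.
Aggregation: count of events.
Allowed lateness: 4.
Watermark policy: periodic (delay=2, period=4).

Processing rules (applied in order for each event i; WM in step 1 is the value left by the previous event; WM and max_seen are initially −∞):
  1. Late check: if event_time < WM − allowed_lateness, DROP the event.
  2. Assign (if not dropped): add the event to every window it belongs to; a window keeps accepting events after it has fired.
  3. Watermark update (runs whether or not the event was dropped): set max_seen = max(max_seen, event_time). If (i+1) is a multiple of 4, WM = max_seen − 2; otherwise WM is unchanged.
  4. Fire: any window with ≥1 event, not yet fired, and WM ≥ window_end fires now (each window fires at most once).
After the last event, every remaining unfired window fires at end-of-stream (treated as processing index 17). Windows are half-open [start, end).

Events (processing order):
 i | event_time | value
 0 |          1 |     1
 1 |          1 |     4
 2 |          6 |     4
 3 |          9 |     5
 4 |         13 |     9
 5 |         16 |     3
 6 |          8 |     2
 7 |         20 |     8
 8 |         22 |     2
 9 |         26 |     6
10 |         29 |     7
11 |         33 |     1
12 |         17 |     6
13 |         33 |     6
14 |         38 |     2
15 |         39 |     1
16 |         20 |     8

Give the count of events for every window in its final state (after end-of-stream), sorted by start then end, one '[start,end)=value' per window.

i=0 t=1 v=1: → [0,10); WM=−∞
i=1 t=1 v=4: → [0,10); WM=−∞
i=2 t=6 v=4: → [0,10); WM=−∞
i=3 t=9 v=5: → [0,10); WM=7
i=4 t=13 v=9: → [10,20); WM=7
i=5 t=16 v=3: → [10,20); WM=7
i=6 t=8 v=2: → [0,10); WM=7
i=7 t=20 v=8: → [20,30); WM=18; [0,10) fires=5
i=8 t=22 v=2: → [20,30); WM=18
i=9 t=26 v=6: → [20,30); WM=18
i=10 t=29 v=7: → [20,30); WM=18
i=11 t=33 v=1: → [30,40); WM=31; [10,20) fires=2 [20,30) fires=4
i=12 t=17 v=6: DROP (t<31-4); WM=31
i=13 t=33 v=6: → [30,40); WM=31
i=14 t=38 v=2: → [30,40); WM=31
i=15 t=39 v=1: → [30,40); WM=37
i=16 t=20 v=8: DROP (t<37-4); WM=37

[0,10)=5 [10,20)=2 [20,30)=4 [30,40)=4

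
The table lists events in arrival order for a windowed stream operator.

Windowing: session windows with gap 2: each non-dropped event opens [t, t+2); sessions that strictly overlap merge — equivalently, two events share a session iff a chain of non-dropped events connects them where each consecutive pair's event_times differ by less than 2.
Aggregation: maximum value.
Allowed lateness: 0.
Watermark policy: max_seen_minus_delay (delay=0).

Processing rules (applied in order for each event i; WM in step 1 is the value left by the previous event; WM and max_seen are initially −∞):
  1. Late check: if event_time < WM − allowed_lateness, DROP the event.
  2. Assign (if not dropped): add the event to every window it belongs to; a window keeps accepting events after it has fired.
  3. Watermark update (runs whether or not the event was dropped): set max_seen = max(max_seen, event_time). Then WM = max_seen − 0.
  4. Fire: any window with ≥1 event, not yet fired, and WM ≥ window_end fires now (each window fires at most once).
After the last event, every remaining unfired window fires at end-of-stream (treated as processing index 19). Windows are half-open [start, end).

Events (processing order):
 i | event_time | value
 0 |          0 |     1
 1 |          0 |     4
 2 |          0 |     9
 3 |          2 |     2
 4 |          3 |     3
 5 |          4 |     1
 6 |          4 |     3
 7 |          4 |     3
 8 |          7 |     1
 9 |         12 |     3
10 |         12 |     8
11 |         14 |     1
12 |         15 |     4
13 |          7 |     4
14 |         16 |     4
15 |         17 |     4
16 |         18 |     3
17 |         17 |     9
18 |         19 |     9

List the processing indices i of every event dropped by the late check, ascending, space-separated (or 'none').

i=0 t=0 v=1: → [0,2); WM=0
i=1 t=0 v=4: → [0,2); WM=0
i=2 t=0 v=9: → [0,2); WM=0
i=3 t=2 v=2: → [2,4); WM=2
i=4 t=3 v=3: → [2,5); WM=3
i=5 t=4 v=1: → [2,6); WM=4
i=6 t=4 v=3: → [2,6); WM=4
i=7 t=4 v=3: → [2,6); WM=4
i=8 t=7 v=1: → [7,9); WM=7
i=9 t=12 v=3: → [12,14); WM=12
i=10 t=12 v=8: → [12,14); WM=12
i=11 t=14 v=1: → [14,16); WM=14
i=12 t=15 v=4: → [14,17); WM=15
i=13 t=7 v=4: DROP (t<15-0); WM=15
i=14 t=16 v=4: → [14,18); WM=16
i=15 t=17 v=4: → [14,19); WM=17
i=16 t=18 v=3: → [14,20); WM=18
i=17 t=17 v=9: DROP (t<18-0); WM=18
i=18 t=19 v=9: → [14,21); WM=19

13 17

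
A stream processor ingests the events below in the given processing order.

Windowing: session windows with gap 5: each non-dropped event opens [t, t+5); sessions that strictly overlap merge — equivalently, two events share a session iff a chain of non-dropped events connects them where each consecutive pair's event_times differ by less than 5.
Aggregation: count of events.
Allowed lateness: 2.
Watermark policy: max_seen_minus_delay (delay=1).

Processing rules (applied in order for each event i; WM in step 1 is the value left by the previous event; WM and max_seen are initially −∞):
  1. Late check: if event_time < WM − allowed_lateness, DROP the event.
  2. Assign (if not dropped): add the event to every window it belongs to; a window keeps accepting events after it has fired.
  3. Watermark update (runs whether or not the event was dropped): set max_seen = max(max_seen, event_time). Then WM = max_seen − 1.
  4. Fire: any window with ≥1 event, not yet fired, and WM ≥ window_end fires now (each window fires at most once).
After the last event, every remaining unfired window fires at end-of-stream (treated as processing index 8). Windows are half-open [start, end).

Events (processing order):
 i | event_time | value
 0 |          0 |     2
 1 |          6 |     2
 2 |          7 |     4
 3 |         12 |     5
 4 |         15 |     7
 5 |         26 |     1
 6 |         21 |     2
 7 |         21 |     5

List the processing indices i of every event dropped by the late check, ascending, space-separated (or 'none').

i=0 t=0 v=2: → [0,5); WM=-1
i=1 t=6 v=2: → [6,11); WM=5
i=2 t=7 v=4: → [6,12); WM=6
i=3 t=12 v=5: → [12,17); WM=11
i=4 t=15 v=7: → [12,20); WM=14
i=5 t=26 v=1: → [26,31); WM=25
i=6 t=21 v=2: DROP (t<25-2); WM=25
i=7 t=21 v=5: DROP (t<25-2); WM=25

6 7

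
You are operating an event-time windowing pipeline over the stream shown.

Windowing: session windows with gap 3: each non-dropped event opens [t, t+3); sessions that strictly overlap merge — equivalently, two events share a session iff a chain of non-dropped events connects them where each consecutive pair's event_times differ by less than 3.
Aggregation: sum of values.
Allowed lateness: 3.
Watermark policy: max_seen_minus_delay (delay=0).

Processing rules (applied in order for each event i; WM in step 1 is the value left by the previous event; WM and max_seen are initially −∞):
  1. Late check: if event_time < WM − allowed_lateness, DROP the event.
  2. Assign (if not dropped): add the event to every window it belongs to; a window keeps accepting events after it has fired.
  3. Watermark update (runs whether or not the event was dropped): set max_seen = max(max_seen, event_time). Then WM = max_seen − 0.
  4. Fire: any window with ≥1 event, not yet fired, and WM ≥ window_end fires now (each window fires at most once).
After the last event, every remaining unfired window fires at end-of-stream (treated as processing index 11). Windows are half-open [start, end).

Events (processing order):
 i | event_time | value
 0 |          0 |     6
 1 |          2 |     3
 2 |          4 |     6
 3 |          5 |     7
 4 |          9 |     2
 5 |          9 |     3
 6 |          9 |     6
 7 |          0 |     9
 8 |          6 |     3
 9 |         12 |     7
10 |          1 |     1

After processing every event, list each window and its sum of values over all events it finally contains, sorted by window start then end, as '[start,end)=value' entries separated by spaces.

i=0 t=0 v=6: → [0,3); WM=0
i=1 t=2 v=3: → [0,5); WM=2
i=2 t=4 v=6: → [0,7); WM=4
i=3 t=5 v=7: → [0,8); WM=5
i=4 t=9 v=2: → [9,12); WM=9
i=5 t=9 v=3: → [9,12); WM=9
i=6 t=9 v=6: → [9,12); WM=9
i=7 t=0 v=9: DROP (t<9-3); WM=9
i=8 t=6 v=3: → [0,9); WM=9
i=9 t=12 v=7: → [12,15); WM=12
i=10 t=1 v=1: DROP (t<12-3); WM=12

[0,9)=25 [9,12)=11 [12,15)=7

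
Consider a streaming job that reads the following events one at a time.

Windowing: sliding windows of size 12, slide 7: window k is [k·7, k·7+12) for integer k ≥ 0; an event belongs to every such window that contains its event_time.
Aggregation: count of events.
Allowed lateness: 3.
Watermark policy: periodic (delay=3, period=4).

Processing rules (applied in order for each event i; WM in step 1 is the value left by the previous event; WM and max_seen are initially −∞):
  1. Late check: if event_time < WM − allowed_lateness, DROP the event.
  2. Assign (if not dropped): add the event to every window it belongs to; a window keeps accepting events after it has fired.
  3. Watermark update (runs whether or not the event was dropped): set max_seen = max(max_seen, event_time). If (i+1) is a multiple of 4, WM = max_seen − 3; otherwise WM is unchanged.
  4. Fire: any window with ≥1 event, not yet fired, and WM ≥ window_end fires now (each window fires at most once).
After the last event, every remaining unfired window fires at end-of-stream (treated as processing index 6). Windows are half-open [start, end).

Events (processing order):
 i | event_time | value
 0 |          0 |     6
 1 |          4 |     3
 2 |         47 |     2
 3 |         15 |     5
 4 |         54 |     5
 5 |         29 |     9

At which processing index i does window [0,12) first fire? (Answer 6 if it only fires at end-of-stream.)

3

i=0 t=0 v=6: → [0,12); WM=−∞
i=1 t=4 v=3: → [0,12); WM=−∞
i=2 t=47 v=2: → [42,54); WM=−∞
i=3 t=15 v=5: → [14,26),[7,19); WM=44; [0,12) fires=2 [7,19) fires=1 [14,26) fires=1
i=4 t=54 v=5: → [49,61); WM=44
i=5 t=29 v=9: DROP (t<44-3); WM=44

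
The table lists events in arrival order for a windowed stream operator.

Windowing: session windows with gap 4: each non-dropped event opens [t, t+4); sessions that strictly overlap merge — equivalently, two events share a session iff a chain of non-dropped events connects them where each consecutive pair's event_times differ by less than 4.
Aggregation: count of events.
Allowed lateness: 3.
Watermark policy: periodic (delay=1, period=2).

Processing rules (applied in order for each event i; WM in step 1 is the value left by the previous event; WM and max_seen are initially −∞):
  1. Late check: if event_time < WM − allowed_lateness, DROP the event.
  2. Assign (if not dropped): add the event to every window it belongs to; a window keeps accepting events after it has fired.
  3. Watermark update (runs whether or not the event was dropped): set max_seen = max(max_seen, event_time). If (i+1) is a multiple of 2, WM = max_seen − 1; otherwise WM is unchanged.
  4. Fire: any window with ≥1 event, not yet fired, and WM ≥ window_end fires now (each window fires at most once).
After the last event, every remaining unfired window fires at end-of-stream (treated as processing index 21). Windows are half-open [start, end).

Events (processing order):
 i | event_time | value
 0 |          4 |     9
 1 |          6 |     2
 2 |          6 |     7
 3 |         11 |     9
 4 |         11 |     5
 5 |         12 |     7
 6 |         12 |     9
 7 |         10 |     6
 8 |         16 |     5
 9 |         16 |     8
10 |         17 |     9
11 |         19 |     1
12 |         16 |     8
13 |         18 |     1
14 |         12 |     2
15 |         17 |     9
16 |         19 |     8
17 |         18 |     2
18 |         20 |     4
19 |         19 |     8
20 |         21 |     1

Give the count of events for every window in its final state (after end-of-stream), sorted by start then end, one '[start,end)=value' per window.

i=0 t=4 v=9: → [4,8); WM=−∞
i=1 t=6 v=2: → [4,10); WM=5
i=2 t=6 v=7: → [4,10); WM=5
i=3 t=11 v=9: → [11,15); WM=10
i=4 t=11 v=5: → [11,15); WM=10
i=5 t=12 v=7: → [11,16); WM=11
i=6 t=12 v=9: → [11,16); WM=11
i=7 t=10 v=6: → [10,16); WM=11
i=8 t=16 v=5: → [16,20); WM=11
i=9 t=16 v=8: → [16,20); WM=15
i=10 t=17 v=9: → [16,21); WM=15
i=11 t=19 v=1: → [16,23); WM=18
i=12 t=16 v=8: → [16,23); WM=18
i=13 t=18 v=1: → [16,23); WM=18
i=14 t=12 v=2: DROP (t<18-3); WM=18
i=15 t=17 v=9: → [16,23); WM=18
i=16 t=19 v=8: → [16,23); WM=18
i=17 t=18 v=2: → [16,23); WM=18
i=18 t=20 v=4: → [16,24); WM=18
i=19 t=19 v=8: → [16,24); WM=19
i=20 t=21 v=1: → [16,25); WM=19

[4,10)=3 [10,16)=5 [16,25)=12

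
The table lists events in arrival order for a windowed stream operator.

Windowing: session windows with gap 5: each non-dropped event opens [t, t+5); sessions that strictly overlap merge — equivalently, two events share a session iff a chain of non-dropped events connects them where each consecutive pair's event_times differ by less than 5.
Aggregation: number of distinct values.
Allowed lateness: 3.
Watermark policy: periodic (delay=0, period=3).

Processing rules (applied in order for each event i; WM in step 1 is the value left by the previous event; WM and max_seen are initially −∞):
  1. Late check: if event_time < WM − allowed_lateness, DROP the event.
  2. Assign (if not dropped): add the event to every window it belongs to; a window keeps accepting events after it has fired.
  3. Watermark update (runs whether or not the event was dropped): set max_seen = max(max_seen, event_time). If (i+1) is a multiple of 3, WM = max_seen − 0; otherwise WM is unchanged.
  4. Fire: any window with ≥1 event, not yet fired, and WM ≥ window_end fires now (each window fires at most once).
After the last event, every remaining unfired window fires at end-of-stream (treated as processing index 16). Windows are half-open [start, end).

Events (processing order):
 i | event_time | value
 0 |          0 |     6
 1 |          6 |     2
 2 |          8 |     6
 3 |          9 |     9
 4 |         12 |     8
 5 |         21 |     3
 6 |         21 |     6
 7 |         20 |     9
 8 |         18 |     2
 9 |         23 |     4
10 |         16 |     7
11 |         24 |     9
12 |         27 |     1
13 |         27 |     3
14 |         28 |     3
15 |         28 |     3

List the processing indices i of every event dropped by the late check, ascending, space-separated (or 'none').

10

i=0 t=0 v=6: → [0,5); WM=−∞
i=1 t=6 v=2: → [6,11); WM=−∞
i=2 t=8 v=6: → [6,13); WM=8
i=3 t=9 v=9: → [6,14); WM=8
i=4 t=12 v=8: → [6,17); WM=8
i=5 t=21 v=3: → [21,26); WM=21
i=6 t=21 v=6: → [21,26); WM=21
i=7 t=20 v=9: → [20,26); WM=21
i=8 t=18 v=2: → [18,26); WM=21
i=9 t=23 v=4: → [18,28); WM=21
i=10 t=16 v=7: DROP (t<21-3); WM=21
i=11 t=24 v=9: → [18,29); WM=24
i=12 t=27 v=1: → [18,32); WM=24
i=13 t=27 v=3: → [18,32); WM=24
i=14 t=28 v=3: → [18,33); WM=28
i=15 t=28 v=3: → [18,33); WM=28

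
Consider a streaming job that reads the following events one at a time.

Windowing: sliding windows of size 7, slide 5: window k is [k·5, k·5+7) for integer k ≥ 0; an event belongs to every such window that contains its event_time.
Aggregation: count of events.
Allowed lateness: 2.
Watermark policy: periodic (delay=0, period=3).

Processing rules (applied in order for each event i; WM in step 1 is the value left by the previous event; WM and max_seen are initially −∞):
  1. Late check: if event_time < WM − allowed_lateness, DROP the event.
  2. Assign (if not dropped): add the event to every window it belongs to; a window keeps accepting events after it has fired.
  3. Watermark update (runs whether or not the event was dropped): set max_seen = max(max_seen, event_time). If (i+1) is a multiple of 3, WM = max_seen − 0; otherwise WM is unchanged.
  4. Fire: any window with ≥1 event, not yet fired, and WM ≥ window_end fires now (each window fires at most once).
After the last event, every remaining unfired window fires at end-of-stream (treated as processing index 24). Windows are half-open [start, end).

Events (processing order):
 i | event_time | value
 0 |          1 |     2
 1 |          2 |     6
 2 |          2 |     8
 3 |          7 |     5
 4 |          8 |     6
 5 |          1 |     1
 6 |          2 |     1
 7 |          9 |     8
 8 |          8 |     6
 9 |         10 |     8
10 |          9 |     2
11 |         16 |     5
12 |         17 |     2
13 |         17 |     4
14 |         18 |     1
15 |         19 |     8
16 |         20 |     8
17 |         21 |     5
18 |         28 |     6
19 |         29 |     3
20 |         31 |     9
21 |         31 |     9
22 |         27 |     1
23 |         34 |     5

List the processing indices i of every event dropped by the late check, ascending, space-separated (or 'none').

i=0 t=1 v=2: → [0,7); WM=−∞
i=1 t=2 v=6: → [0,7); WM=−∞
i=2 t=2 v=8: → [0,7); WM=2
i=3 t=7 v=5: → [5,12); WM=2
i=4 t=8 v=6: → [5,12); WM=2
i=5 t=1 v=1: → [0,7); WM=8; [0,7) fires=4
i=6 t=2 v=1: DROP (t<8-2); WM=8
i=7 t=9 v=8: → [5,12); WM=8
i=8 t=8 v=6: → [5,12); WM=9
i=9 t=10 v=8: → [10,17),[5,12); WM=9
i=10 t=9 v=2: → [5,12); WM=9
i=11 t=16 v=5: → [15,22),[10,17); WM=16; [5,12) fires=6
i=12 t=17 v=2: → [15,22); WM=16
i=13 t=17 v=4: → [15,22); WM=16
i=14 t=18 v=1: → [15,22); WM=18; [10,17) fires=2
i=15 t=19 v=8: → [15,22); WM=18
i=16 t=20 v=8: → [20,27),[15,22); WM=18
i=17 t=21 v=5: → [20,27),[15,22); WM=21
i=18 t=28 v=6: → [25,32); WM=21
i=19 t=29 v=3: → [25,32); WM=21
i=20 t=31 v=9: → [30,37),[25,32); WM=31; [15,22) fires=7 [20,27) fires=2
i=21 t=31 v=9: → [30,37),[25,32); WM=31
i=22 t=27 v=1: DROP (t<31-2); WM=31
i=23 t=34 v=5: → [30,37); WM=34; [25,32) fires=4

6 22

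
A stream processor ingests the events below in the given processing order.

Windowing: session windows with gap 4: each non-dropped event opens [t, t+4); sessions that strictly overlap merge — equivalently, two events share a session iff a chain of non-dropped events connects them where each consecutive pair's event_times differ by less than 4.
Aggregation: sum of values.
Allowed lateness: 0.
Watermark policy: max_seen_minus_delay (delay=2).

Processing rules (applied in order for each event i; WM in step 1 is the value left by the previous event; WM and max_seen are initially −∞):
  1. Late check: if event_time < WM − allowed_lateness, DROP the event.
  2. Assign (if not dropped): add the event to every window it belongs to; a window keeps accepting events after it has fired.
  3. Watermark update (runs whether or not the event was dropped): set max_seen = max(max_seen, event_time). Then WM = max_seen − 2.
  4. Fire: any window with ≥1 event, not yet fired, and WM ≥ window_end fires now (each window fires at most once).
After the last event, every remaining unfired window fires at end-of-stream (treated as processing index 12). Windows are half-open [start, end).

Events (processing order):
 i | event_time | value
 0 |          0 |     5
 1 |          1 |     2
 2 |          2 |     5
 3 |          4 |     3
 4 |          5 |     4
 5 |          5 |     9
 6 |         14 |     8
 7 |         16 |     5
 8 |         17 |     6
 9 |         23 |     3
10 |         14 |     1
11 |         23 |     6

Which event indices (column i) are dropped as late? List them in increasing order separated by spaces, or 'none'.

i=0 t=0 v=5: → [0,4); WM=-2
i=1 t=1 v=2: → [0,5); WM=-1
i=2 t=2 v=5: → [0,6); WM=0
i=3 t=4 v=3: → [0,8); WM=2
i=4 t=5 v=4: → [0,9); WM=3
i=5 t=5 v=9: → [0,9); WM=3
i=6 t=14 v=8: → [14,18); WM=12
i=7 t=16 v=5: → [14,20); WM=14
i=8 t=17 v=6: → [14,21); WM=15
i=9 t=23 v=3: → [23,27); WM=21
i=10 t=14 v=1: DROP (t<21-0); WM=21
i=11 t=23 v=6: → [23,27); WM=21

10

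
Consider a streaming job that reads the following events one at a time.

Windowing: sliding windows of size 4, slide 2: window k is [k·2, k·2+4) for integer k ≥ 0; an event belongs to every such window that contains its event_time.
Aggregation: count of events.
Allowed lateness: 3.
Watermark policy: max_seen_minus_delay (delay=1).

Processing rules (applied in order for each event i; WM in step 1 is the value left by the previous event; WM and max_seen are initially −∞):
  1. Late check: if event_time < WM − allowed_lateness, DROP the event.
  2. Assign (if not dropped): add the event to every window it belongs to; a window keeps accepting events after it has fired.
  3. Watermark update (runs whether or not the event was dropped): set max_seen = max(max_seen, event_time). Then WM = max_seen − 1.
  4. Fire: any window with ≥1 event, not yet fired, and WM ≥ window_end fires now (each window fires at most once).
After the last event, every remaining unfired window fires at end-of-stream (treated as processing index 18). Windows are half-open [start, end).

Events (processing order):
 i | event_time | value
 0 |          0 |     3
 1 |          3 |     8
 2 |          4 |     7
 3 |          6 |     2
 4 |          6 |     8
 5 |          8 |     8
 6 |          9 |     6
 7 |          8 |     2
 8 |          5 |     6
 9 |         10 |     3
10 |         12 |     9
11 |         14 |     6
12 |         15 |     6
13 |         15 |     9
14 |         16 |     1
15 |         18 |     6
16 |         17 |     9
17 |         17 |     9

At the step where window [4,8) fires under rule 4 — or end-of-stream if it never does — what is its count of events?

i=0 t=0 v=3: → [0,4); WM=-1
i=1 t=3 v=8: → [2,6),[0,4); WM=2
i=2 t=4 v=7: → [4,8),[2,6); WM=3
i=3 t=6 v=2: → [6,10),[4,8); WM=5; [0,4) fires=2
i=4 t=6 v=8: → [6,10),[4,8); WM=5
i=5 t=8 v=8: → [8,12),[6,10); WM=7; [2,6) fires=2
i=6 t=9 v=6: → [8,12),[6,10); WM=8; [4,8) fires=3
i=7 t=8 v=2: → [8,12),[6,10); WM=8
i=8 t=5 v=6: → [4,8),[2,6); WM=8
i=9 t=10 v=3: → [10,14),[8,12); WM=9
i=10 t=12 v=9: → [12,16),[10,14); WM=11; [6,10) fires=5
i=11 t=14 v=6: → [14,18),[12,16); WM=13; [8,12) fires=4
i=12 t=15 v=6: → [14,18),[12,16); WM=14; [10,14) fires=2
i=13 t=15 v=9: → [14,18),[12,16); WM=14
i=14 t=16 v=1: → [16,20),[14,18); WM=15
i=15 t=18 v=6: → [18,22),[16,20); WM=17; [12,16) fires=4
i=16 t=17 v=9: → [16,20),[14,18); WM=17
i=17 t=17 v=9: → [16,20),[14,18); WM=17

3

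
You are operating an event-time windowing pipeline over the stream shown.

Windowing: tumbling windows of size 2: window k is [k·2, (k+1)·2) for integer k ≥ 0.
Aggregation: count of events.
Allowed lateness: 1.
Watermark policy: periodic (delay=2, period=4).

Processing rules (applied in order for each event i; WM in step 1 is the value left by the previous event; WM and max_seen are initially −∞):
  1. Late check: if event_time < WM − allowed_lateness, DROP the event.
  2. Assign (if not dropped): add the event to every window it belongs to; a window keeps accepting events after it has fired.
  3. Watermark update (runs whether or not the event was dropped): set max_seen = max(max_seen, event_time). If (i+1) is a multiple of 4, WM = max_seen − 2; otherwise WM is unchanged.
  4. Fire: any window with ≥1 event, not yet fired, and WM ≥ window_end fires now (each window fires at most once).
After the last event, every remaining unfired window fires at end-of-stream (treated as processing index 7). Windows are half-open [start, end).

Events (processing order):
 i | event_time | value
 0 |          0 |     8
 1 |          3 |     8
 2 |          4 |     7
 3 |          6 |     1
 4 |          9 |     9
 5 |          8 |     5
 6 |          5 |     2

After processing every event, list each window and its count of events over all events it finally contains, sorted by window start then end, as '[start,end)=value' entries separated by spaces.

i=0 t=0 v=8: → [0,2); WM=−∞
i=1 t=3 v=8: → [2,4); WM=−∞
i=2 t=4 v=7: → [4,6); WM=−∞
i=3 t=6 v=1: → [6,8); WM=4; [0,2) fires=1 [2,4) fires=1
i=4 t=9 v=9: → [8,10); WM=4
i=5 t=8 v=5: → [8,10); WM=4
i=6 t=5 v=2: → [4,6); WM=4

[0,2)=1 [2,4)=1 [4,6)=2 [6,8)=1 [8,10)=2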